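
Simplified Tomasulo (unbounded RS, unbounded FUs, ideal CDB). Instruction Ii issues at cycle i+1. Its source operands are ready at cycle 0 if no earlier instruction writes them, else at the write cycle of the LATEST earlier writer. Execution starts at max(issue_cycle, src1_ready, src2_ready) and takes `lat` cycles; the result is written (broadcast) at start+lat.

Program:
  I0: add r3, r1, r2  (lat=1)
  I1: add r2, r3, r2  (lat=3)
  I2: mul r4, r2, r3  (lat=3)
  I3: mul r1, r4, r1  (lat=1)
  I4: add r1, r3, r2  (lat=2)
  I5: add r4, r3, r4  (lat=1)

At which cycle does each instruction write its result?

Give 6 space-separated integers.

I0 add r3: issue@1 deps=(None,None) exec_start@1 write@2
I1 add r2: issue@2 deps=(0,None) exec_start@2 write@5
I2 mul r4: issue@3 deps=(1,0) exec_start@5 write@8
I3 mul r1: issue@4 deps=(2,None) exec_start@8 write@9
I4 add r1: issue@5 deps=(0,1) exec_start@5 write@7
I5 add r4: issue@6 deps=(0,2) exec_start@8 write@9

Answer: 2 5 8 9 7 9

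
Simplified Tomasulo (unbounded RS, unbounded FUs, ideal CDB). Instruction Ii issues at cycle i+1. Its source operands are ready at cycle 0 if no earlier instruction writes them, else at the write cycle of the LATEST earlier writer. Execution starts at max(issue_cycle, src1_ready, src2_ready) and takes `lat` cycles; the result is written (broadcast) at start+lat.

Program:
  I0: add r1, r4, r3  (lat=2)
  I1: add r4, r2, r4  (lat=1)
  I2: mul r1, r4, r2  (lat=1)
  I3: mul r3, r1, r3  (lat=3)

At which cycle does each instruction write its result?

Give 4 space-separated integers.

Answer: 3 3 4 7

Derivation:
I0 add r1: issue@1 deps=(None,None) exec_start@1 write@3
I1 add r4: issue@2 deps=(None,None) exec_start@2 write@3
I2 mul r1: issue@3 deps=(1,None) exec_start@3 write@4
I3 mul r3: issue@4 deps=(2,None) exec_start@4 write@7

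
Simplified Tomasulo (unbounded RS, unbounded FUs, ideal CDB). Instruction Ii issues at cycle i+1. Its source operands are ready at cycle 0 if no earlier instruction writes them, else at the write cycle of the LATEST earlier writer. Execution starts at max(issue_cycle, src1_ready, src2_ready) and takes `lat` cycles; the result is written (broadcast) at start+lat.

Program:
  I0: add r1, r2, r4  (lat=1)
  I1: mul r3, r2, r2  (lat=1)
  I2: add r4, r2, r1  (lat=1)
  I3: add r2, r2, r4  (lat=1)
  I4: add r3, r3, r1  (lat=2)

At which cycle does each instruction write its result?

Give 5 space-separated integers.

Answer: 2 3 4 5 7

Derivation:
I0 add r1: issue@1 deps=(None,None) exec_start@1 write@2
I1 mul r3: issue@2 deps=(None,None) exec_start@2 write@3
I2 add r4: issue@3 deps=(None,0) exec_start@3 write@4
I3 add r2: issue@4 deps=(None,2) exec_start@4 write@5
I4 add r3: issue@5 deps=(1,0) exec_start@5 write@7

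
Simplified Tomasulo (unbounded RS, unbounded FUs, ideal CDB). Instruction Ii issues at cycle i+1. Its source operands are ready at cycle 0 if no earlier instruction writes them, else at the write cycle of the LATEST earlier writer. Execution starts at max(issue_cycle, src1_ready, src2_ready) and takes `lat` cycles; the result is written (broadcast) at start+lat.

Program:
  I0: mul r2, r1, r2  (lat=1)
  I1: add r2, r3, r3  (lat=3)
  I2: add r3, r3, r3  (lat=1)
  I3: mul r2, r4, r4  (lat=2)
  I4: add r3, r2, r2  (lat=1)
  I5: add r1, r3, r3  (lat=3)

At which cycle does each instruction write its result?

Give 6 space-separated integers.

I0 mul r2: issue@1 deps=(None,None) exec_start@1 write@2
I1 add r2: issue@2 deps=(None,None) exec_start@2 write@5
I2 add r3: issue@3 deps=(None,None) exec_start@3 write@4
I3 mul r2: issue@4 deps=(None,None) exec_start@4 write@6
I4 add r3: issue@5 deps=(3,3) exec_start@6 write@7
I5 add r1: issue@6 deps=(4,4) exec_start@7 write@10

Answer: 2 5 4 6 7 10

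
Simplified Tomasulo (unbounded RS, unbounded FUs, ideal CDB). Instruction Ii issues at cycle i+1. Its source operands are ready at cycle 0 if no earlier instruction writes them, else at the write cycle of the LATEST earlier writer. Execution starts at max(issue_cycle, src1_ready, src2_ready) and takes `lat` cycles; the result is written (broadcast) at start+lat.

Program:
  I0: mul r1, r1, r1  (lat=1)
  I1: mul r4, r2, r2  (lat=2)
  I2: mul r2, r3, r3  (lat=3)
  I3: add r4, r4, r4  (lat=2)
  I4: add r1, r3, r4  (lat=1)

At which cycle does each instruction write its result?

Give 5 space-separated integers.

I0 mul r1: issue@1 deps=(None,None) exec_start@1 write@2
I1 mul r4: issue@2 deps=(None,None) exec_start@2 write@4
I2 mul r2: issue@3 deps=(None,None) exec_start@3 write@6
I3 add r4: issue@4 deps=(1,1) exec_start@4 write@6
I4 add r1: issue@5 deps=(None,3) exec_start@6 write@7

Answer: 2 4 6 6 7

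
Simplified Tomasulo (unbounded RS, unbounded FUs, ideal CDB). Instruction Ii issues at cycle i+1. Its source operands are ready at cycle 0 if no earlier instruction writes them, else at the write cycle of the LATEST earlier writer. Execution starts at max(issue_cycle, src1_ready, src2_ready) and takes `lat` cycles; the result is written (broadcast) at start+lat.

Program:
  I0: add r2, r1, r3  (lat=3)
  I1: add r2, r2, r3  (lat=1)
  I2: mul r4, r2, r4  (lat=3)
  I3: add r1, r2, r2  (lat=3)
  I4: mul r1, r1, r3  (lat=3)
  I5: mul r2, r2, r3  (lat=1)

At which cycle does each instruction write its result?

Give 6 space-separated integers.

Answer: 4 5 8 8 11 7

Derivation:
I0 add r2: issue@1 deps=(None,None) exec_start@1 write@4
I1 add r2: issue@2 deps=(0,None) exec_start@4 write@5
I2 mul r4: issue@3 deps=(1,None) exec_start@5 write@8
I3 add r1: issue@4 deps=(1,1) exec_start@5 write@8
I4 mul r1: issue@5 deps=(3,None) exec_start@8 write@11
I5 mul r2: issue@6 deps=(1,None) exec_start@6 write@7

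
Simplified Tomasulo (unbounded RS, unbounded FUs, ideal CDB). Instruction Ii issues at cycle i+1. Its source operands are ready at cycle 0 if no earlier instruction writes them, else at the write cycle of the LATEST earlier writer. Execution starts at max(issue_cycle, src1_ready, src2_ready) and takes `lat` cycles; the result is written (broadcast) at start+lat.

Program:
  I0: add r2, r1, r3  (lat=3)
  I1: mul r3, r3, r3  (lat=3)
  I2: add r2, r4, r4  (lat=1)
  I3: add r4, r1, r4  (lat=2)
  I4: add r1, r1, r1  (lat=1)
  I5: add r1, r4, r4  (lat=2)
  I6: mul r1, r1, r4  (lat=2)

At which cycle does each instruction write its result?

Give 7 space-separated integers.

I0 add r2: issue@1 deps=(None,None) exec_start@1 write@4
I1 mul r3: issue@2 deps=(None,None) exec_start@2 write@5
I2 add r2: issue@3 deps=(None,None) exec_start@3 write@4
I3 add r4: issue@4 deps=(None,None) exec_start@4 write@6
I4 add r1: issue@5 deps=(None,None) exec_start@5 write@6
I5 add r1: issue@6 deps=(3,3) exec_start@6 write@8
I6 mul r1: issue@7 deps=(5,3) exec_start@8 write@10

Answer: 4 5 4 6 6 8 10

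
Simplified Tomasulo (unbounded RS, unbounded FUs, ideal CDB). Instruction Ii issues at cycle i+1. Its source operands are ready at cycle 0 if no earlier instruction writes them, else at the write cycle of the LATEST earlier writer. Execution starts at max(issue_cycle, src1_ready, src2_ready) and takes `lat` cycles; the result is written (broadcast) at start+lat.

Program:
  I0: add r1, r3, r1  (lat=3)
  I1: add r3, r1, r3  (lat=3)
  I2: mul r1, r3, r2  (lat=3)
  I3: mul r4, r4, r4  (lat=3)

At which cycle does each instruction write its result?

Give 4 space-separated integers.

Answer: 4 7 10 7

Derivation:
I0 add r1: issue@1 deps=(None,None) exec_start@1 write@4
I1 add r3: issue@2 deps=(0,None) exec_start@4 write@7
I2 mul r1: issue@3 deps=(1,None) exec_start@7 write@10
I3 mul r4: issue@4 deps=(None,None) exec_start@4 write@7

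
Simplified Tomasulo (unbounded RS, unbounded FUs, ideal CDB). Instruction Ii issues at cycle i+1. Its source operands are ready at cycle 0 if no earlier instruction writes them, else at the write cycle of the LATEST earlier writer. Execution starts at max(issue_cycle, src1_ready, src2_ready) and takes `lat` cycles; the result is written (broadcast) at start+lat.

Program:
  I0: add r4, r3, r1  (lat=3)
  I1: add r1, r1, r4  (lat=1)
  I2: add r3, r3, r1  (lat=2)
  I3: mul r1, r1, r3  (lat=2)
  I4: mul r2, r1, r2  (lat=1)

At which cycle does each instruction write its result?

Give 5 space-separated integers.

Answer: 4 5 7 9 10

Derivation:
I0 add r4: issue@1 deps=(None,None) exec_start@1 write@4
I1 add r1: issue@2 deps=(None,0) exec_start@4 write@5
I2 add r3: issue@3 deps=(None,1) exec_start@5 write@7
I3 mul r1: issue@4 deps=(1,2) exec_start@7 write@9
I4 mul r2: issue@5 deps=(3,None) exec_start@9 write@10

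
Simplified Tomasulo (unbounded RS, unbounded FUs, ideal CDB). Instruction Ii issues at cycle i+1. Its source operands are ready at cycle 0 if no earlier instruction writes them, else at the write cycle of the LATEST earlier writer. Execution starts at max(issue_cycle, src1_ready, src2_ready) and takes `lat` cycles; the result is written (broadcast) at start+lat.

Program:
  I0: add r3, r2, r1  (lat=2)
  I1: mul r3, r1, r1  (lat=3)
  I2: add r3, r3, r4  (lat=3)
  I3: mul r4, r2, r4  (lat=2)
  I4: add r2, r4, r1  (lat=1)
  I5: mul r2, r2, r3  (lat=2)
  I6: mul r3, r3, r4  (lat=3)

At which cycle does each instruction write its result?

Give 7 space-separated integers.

Answer: 3 5 8 6 7 10 11

Derivation:
I0 add r3: issue@1 deps=(None,None) exec_start@1 write@3
I1 mul r3: issue@2 deps=(None,None) exec_start@2 write@5
I2 add r3: issue@3 deps=(1,None) exec_start@5 write@8
I3 mul r4: issue@4 deps=(None,None) exec_start@4 write@6
I4 add r2: issue@5 deps=(3,None) exec_start@6 write@7
I5 mul r2: issue@6 deps=(4,2) exec_start@8 write@10
I6 mul r3: issue@7 deps=(2,3) exec_start@8 write@11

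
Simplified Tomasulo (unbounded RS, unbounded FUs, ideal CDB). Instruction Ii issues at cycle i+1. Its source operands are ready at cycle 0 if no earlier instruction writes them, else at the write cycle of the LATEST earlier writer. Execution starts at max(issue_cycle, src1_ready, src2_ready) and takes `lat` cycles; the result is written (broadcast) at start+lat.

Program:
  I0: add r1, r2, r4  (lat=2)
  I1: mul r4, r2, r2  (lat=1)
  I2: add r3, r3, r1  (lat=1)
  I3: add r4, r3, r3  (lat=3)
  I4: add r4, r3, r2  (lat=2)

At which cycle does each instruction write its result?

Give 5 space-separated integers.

Answer: 3 3 4 7 7

Derivation:
I0 add r1: issue@1 deps=(None,None) exec_start@1 write@3
I1 mul r4: issue@2 deps=(None,None) exec_start@2 write@3
I2 add r3: issue@3 deps=(None,0) exec_start@3 write@4
I3 add r4: issue@4 deps=(2,2) exec_start@4 write@7
I4 add r4: issue@5 deps=(2,None) exec_start@5 write@7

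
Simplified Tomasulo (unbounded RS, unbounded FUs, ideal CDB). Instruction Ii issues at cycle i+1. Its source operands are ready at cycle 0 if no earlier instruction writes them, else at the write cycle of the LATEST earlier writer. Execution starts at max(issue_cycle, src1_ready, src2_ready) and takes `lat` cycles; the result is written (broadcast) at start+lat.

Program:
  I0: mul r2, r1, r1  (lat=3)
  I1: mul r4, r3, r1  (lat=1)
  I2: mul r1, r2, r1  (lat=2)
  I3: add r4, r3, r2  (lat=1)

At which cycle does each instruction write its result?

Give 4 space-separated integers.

Answer: 4 3 6 5

Derivation:
I0 mul r2: issue@1 deps=(None,None) exec_start@1 write@4
I1 mul r4: issue@2 deps=(None,None) exec_start@2 write@3
I2 mul r1: issue@3 deps=(0,None) exec_start@4 write@6
I3 add r4: issue@4 deps=(None,0) exec_start@4 write@5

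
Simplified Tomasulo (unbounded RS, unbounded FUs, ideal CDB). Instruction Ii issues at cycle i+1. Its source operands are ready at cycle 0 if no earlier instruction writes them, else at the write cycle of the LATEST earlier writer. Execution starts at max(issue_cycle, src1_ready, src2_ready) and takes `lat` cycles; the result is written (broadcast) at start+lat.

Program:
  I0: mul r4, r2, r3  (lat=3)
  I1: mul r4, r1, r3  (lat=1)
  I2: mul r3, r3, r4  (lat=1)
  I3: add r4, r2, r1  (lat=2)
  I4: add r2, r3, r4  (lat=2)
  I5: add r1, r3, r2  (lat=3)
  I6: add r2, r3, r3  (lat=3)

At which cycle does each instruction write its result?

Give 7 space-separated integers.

I0 mul r4: issue@1 deps=(None,None) exec_start@1 write@4
I1 mul r4: issue@2 deps=(None,None) exec_start@2 write@3
I2 mul r3: issue@3 deps=(None,1) exec_start@3 write@4
I3 add r4: issue@4 deps=(None,None) exec_start@4 write@6
I4 add r2: issue@5 deps=(2,3) exec_start@6 write@8
I5 add r1: issue@6 deps=(2,4) exec_start@8 write@11
I6 add r2: issue@7 deps=(2,2) exec_start@7 write@10

Answer: 4 3 4 6 8 11 10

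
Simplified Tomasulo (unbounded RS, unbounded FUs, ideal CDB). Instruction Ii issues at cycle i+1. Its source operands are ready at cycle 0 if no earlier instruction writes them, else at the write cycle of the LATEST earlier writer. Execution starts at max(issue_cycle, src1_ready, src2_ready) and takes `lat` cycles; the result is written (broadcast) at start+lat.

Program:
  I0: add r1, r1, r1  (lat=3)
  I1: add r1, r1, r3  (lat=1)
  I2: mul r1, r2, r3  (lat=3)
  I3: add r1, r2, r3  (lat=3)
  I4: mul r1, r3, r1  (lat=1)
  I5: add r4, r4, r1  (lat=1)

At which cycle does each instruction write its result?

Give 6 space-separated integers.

Answer: 4 5 6 7 8 9

Derivation:
I0 add r1: issue@1 deps=(None,None) exec_start@1 write@4
I1 add r1: issue@2 deps=(0,None) exec_start@4 write@5
I2 mul r1: issue@3 deps=(None,None) exec_start@3 write@6
I3 add r1: issue@4 deps=(None,None) exec_start@4 write@7
I4 mul r1: issue@5 deps=(None,3) exec_start@7 write@8
I5 add r4: issue@6 deps=(None,4) exec_start@8 write@9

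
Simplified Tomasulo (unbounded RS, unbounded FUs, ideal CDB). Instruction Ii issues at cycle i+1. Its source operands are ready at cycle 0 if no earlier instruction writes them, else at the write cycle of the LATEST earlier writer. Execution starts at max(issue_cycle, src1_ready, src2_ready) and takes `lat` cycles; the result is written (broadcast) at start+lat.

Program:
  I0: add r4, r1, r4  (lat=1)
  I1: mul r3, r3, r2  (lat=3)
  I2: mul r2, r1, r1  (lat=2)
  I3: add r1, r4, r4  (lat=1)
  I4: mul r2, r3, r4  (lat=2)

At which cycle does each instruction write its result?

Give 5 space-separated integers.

I0 add r4: issue@1 deps=(None,None) exec_start@1 write@2
I1 mul r3: issue@2 deps=(None,None) exec_start@2 write@5
I2 mul r2: issue@3 deps=(None,None) exec_start@3 write@5
I3 add r1: issue@4 deps=(0,0) exec_start@4 write@5
I4 mul r2: issue@5 deps=(1,0) exec_start@5 write@7

Answer: 2 5 5 5 7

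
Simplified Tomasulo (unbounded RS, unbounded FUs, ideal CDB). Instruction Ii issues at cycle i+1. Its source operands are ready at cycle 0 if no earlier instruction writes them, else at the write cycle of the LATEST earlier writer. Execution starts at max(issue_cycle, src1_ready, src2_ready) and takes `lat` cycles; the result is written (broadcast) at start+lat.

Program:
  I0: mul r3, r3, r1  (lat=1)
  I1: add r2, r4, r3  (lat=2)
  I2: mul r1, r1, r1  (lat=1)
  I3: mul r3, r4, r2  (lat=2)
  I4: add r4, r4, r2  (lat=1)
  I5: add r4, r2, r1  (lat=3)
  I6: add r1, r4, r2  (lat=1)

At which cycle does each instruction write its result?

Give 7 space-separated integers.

I0 mul r3: issue@1 deps=(None,None) exec_start@1 write@2
I1 add r2: issue@2 deps=(None,0) exec_start@2 write@4
I2 mul r1: issue@3 deps=(None,None) exec_start@3 write@4
I3 mul r3: issue@4 deps=(None,1) exec_start@4 write@6
I4 add r4: issue@5 deps=(None,1) exec_start@5 write@6
I5 add r4: issue@6 deps=(1,2) exec_start@6 write@9
I6 add r1: issue@7 deps=(5,1) exec_start@9 write@10

Answer: 2 4 4 6 6 9 10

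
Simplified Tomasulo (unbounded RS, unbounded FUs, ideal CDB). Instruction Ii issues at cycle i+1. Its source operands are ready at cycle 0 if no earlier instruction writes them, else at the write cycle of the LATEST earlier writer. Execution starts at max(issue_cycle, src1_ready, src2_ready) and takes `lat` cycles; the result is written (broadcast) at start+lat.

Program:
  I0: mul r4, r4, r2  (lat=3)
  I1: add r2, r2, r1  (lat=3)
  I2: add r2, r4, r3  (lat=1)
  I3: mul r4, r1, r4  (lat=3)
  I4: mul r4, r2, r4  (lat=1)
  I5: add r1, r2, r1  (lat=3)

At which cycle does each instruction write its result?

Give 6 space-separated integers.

Answer: 4 5 5 7 8 9

Derivation:
I0 mul r4: issue@1 deps=(None,None) exec_start@1 write@4
I1 add r2: issue@2 deps=(None,None) exec_start@2 write@5
I2 add r2: issue@3 deps=(0,None) exec_start@4 write@5
I3 mul r4: issue@4 deps=(None,0) exec_start@4 write@7
I4 mul r4: issue@5 deps=(2,3) exec_start@7 write@8
I5 add r1: issue@6 deps=(2,None) exec_start@6 write@9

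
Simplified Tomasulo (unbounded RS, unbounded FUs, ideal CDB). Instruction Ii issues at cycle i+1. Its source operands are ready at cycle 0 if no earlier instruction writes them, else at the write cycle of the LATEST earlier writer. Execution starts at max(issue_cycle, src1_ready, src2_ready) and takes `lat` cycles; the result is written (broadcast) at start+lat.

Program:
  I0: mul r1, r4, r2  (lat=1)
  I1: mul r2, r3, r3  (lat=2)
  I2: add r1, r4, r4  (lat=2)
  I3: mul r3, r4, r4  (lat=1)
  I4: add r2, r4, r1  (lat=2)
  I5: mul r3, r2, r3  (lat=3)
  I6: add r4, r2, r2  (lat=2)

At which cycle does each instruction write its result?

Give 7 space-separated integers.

I0 mul r1: issue@1 deps=(None,None) exec_start@1 write@2
I1 mul r2: issue@2 deps=(None,None) exec_start@2 write@4
I2 add r1: issue@3 deps=(None,None) exec_start@3 write@5
I3 mul r3: issue@4 deps=(None,None) exec_start@4 write@5
I4 add r2: issue@5 deps=(None,2) exec_start@5 write@7
I5 mul r3: issue@6 deps=(4,3) exec_start@7 write@10
I6 add r4: issue@7 deps=(4,4) exec_start@7 write@9

Answer: 2 4 5 5 7 10 9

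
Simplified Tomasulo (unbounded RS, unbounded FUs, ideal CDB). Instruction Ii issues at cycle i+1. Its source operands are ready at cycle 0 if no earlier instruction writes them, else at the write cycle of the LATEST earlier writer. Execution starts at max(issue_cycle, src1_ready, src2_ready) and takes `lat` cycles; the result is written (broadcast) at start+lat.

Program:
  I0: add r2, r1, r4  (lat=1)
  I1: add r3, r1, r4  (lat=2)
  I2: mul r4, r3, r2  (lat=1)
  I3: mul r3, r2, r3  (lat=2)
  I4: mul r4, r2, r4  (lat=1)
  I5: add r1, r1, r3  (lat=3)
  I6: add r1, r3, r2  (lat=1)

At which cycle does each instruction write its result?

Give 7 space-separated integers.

I0 add r2: issue@1 deps=(None,None) exec_start@1 write@2
I1 add r3: issue@2 deps=(None,None) exec_start@2 write@4
I2 mul r4: issue@3 deps=(1,0) exec_start@4 write@5
I3 mul r3: issue@4 deps=(0,1) exec_start@4 write@6
I4 mul r4: issue@5 deps=(0,2) exec_start@5 write@6
I5 add r1: issue@6 deps=(None,3) exec_start@6 write@9
I6 add r1: issue@7 deps=(3,0) exec_start@7 write@8

Answer: 2 4 5 6 6 9 8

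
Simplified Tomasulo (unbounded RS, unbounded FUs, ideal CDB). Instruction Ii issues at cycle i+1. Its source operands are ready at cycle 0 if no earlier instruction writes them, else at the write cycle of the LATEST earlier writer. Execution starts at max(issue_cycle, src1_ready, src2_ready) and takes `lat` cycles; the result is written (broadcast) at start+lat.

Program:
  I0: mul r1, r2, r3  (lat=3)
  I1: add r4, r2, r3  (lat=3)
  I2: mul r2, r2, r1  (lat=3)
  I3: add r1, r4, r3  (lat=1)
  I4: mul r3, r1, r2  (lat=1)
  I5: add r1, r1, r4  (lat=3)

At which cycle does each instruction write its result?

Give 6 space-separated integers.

Answer: 4 5 7 6 8 9

Derivation:
I0 mul r1: issue@1 deps=(None,None) exec_start@1 write@4
I1 add r4: issue@2 deps=(None,None) exec_start@2 write@5
I2 mul r2: issue@3 deps=(None,0) exec_start@4 write@7
I3 add r1: issue@4 deps=(1,None) exec_start@5 write@6
I4 mul r3: issue@5 deps=(3,2) exec_start@7 write@8
I5 add r1: issue@6 deps=(3,1) exec_start@6 write@9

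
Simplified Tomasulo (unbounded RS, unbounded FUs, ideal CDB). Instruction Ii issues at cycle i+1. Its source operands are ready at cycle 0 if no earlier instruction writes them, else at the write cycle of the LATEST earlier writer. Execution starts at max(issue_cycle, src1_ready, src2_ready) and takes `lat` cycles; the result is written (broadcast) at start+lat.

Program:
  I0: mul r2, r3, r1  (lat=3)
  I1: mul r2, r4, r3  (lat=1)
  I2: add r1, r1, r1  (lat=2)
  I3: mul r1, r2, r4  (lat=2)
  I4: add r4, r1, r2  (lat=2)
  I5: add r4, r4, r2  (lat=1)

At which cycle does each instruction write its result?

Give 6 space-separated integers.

I0 mul r2: issue@1 deps=(None,None) exec_start@1 write@4
I1 mul r2: issue@2 deps=(None,None) exec_start@2 write@3
I2 add r1: issue@3 deps=(None,None) exec_start@3 write@5
I3 mul r1: issue@4 deps=(1,None) exec_start@4 write@6
I4 add r4: issue@5 deps=(3,1) exec_start@6 write@8
I5 add r4: issue@6 deps=(4,1) exec_start@8 write@9

Answer: 4 3 5 6 8 9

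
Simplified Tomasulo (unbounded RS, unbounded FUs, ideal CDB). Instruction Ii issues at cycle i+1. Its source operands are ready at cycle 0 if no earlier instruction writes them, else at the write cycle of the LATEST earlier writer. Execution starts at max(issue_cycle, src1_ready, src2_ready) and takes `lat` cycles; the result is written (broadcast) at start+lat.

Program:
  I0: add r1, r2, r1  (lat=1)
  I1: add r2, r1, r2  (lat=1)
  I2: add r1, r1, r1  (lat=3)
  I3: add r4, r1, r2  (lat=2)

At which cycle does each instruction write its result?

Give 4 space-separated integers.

I0 add r1: issue@1 deps=(None,None) exec_start@1 write@2
I1 add r2: issue@2 deps=(0,None) exec_start@2 write@3
I2 add r1: issue@3 deps=(0,0) exec_start@3 write@6
I3 add r4: issue@4 deps=(2,1) exec_start@6 write@8

Answer: 2 3 6 8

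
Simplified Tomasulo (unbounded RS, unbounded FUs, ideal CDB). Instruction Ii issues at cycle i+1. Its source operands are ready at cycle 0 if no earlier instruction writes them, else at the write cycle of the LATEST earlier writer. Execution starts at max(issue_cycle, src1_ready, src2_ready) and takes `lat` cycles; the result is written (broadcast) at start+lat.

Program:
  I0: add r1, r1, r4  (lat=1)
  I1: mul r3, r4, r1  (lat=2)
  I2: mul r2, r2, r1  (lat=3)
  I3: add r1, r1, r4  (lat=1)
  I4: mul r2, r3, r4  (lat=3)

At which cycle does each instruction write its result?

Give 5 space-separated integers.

I0 add r1: issue@1 deps=(None,None) exec_start@1 write@2
I1 mul r3: issue@2 deps=(None,0) exec_start@2 write@4
I2 mul r2: issue@3 deps=(None,0) exec_start@3 write@6
I3 add r1: issue@4 deps=(0,None) exec_start@4 write@5
I4 mul r2: issue@5 deps=(1,None) exec_start@5 write@8

Answer: 2 4 6 5 8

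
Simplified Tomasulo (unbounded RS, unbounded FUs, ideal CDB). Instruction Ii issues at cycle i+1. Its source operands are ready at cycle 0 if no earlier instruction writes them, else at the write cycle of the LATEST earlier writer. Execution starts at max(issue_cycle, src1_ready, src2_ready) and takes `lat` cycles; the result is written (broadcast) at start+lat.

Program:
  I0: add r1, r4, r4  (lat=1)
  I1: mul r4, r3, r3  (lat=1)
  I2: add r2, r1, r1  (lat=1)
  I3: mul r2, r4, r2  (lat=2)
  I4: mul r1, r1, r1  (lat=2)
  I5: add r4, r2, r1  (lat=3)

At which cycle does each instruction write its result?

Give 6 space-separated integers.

Answer: 2 3 4 6 7 10

Derivation:
I0 add r1: issue@1 deps=(None,None) exec_start@1 write@2
I1 mul r4: issue@2 deps=(None,None) exec_start@2 write@3
I2 add r2: issue@3 deps=(0,0) exec_start@3 write@4
I3 mul r2: issue@4 deps=(1,2) exec_start@4 write@6
I4 mul r1: issue@5 deps=(0,0) exec_start@5 write@7
I5 add r4: issue@6 deps=(3,4) exec_start@7 write@10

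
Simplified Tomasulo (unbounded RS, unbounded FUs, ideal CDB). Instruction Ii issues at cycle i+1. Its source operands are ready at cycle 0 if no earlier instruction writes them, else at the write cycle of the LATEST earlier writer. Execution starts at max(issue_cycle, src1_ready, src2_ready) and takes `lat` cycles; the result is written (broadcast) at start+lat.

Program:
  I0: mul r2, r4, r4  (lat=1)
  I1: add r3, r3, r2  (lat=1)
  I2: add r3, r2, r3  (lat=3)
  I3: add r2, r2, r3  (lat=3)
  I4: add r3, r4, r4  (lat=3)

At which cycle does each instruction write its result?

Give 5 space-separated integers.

Answer: 2 3 6 9 8

Derivation:
I0 mul r2: issue@1 deps=(None,None) exec_start@1 write@2
I1 add r3: issue@2 deps=(None,0) exec_start@2 write@3
I2 add r3: issue@3 deps=(0,1) exec_start@3 write@6
I3 add r2: issue@4 deps=(0,2) exec_start@6 write@9
I4 add r3: issue@5 deps=(None,None) exec_start@5 write@8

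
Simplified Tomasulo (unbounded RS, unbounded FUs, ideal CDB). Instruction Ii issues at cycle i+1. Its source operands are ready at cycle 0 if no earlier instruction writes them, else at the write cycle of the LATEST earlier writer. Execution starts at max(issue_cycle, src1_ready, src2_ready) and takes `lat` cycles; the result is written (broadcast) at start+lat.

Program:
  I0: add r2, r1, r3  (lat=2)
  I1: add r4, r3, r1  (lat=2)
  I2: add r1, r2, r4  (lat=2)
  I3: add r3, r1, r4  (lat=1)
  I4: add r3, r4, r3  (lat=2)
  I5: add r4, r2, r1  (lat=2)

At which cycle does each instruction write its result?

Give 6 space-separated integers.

Answer: 3 4 6 7 9 8

Derivation:
I0 add r2: issue@1 deps=(None,None) exec_start@1 write@3
I1 add r4: issue@2 deps=(None,None) exec_start@2 write@4
I2 add r1: issue@3 deps=(0,1) exec_start@4 write@6
I3 add r3: issue@4 deps=(2,1) exec_start@6 write@7
I4 add r3: issue@5 deps=(1,3) exec_start@7 write@9
I5 add r4: issue@6 deps=(0,2) exec_start@6 write@8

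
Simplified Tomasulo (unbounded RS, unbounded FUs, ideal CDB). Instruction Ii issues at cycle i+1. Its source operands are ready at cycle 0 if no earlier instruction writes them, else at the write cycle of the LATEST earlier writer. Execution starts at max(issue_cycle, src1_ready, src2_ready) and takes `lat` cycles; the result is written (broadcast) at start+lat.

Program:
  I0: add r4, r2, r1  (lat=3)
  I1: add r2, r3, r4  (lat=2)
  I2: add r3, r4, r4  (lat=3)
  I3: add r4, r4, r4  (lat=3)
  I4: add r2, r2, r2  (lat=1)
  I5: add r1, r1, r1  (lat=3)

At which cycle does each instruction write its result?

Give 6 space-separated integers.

Answer: 4 6 7 7 7 9

Derivation:
I0 add r4: issue@1 deps=(None,None) exec_start@1 write@4
I1 add r2: issue@2 deps=(None,0) exec_start@4 write@6
I2 add r3: issue@3 deps=(0,0) exec_start@4 write@7
I3 add r4: issue@4 deps=(0,0) exec_start@4 write@7
I4 add r2: issue@5 deps=(1,1) exec_start@6 write@7
I5 add r1: issue@6 deps=(None,None) exec_start@6 write@9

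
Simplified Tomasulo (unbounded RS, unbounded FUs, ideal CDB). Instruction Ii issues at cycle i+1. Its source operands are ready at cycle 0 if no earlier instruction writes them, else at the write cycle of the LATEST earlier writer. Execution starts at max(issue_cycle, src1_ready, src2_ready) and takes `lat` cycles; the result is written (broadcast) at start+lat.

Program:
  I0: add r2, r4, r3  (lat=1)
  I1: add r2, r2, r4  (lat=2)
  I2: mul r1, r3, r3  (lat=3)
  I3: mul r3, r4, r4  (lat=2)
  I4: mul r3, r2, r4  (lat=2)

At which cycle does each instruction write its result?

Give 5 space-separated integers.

Answer: 2 4 6 6 7

Derivation:
I0 add r2: issue@1 deps=(None,None) exec_start@1 write@2
I1 add r2: issue@2 deps=(0,None) exec_start@2 write@4
I2 mul r1: issue@3 deps=(None,None) exec_start@3 write@6
I3 mul r3: issue@4 deps=(None,None) exec_start@4 write@6
I4 mul r3: issue@5 deps=(1,None) exec_start@5 write@7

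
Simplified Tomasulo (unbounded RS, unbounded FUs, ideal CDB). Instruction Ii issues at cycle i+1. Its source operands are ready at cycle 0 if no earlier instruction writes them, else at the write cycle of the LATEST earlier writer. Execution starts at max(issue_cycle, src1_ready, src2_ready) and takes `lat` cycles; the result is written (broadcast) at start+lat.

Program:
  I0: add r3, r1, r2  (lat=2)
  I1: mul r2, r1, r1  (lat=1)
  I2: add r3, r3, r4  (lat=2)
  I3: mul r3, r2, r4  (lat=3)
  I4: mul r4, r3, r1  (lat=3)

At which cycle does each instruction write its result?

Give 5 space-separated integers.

I0 add r3: issue@1 deps=(None,None) exec_start@1 write@3
I1 mul r2: issue@2 deps=(None,None) exec_start@2 write@3
I2 add r3: issue@3 deps=(0,None) exec_start@3 write@5
I3 mul r3: issue@4 deps=(1,None) exec_start@4 write@7
I4 mul r4: issue@5 deps=(3,None) exec_start@7 write@10

Answer: 3 3 5 7 10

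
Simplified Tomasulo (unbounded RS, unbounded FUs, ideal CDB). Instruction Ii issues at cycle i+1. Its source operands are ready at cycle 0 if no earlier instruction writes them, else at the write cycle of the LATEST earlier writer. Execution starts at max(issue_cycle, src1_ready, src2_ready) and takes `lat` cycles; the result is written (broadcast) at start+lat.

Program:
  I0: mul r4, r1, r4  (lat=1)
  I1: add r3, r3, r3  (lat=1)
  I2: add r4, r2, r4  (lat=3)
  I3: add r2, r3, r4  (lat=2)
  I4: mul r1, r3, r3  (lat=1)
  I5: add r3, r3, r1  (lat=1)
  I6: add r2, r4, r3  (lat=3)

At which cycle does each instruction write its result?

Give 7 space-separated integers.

Answer: 2 3 6 8 6 7 10

Derivation:
I0 mul r4: issue@1 deps=(None,None) exec_start@1 write@2
I1 add r3: issue@2 deps=(None,None) exec_start@2 write@3
I2 add r4: issue@3 deps=(None,0) exec_start@3 write@6
I3 add r2: issue@4 deps=(1,2) exec_start@6 write@8
I4 mul r1: issue@5 deps=(1,1) exec_start@5 write@6
I5 add r3: issue@6 deps=(1,4) exec_start@6 write@7
I6 add r2: issue@7 deps=(2,5) exec_start@7 write@10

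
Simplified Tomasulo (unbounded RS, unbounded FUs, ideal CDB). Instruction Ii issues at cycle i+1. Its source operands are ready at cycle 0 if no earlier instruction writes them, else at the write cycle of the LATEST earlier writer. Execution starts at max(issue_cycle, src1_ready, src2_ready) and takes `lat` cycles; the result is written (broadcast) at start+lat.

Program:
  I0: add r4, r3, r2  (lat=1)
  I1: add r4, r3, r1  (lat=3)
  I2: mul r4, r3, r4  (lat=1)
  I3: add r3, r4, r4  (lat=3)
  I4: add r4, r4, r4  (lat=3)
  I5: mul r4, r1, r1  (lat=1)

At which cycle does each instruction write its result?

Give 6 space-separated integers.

Answer: 2 5 6 9 9 7

Derivation:
I0 add r4: issue@1 deps=(None,None) exec_start@1 write@2
I1 add r4: issue@2 deps=(None,None) exec_start@2 write@5
I2 mul r4: issue@3 deps=(None,1) exec_start@5 write@6
I3 add r3: issue@4 deps=(2,2) exec_start@6 write@9
I4 add r4: issue@5 deps=(2,2) exec_start@6 write@9
I5 mul r4: issue@6 deps=(None,None) exec_start@6 write@7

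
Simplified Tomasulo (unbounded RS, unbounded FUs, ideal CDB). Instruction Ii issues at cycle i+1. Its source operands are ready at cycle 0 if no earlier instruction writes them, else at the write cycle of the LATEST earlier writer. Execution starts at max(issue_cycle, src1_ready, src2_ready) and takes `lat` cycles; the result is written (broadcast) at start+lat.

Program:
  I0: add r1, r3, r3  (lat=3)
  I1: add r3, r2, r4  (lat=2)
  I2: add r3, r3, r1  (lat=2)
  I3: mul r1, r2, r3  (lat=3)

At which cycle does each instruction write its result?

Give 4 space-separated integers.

I0 add r1: issue@1 deps=(None,None) exec_start@1 write@4
I1 add r3: issue@2 deps=(None,None) exec_start@2 write@4
I2 add r3: issue@3 deps=(1,0) exec_start@4 write@6
I3 mul r1: issue@4 deps=(None,2) exec_start@6 write@9

Answer: 4 4 6 9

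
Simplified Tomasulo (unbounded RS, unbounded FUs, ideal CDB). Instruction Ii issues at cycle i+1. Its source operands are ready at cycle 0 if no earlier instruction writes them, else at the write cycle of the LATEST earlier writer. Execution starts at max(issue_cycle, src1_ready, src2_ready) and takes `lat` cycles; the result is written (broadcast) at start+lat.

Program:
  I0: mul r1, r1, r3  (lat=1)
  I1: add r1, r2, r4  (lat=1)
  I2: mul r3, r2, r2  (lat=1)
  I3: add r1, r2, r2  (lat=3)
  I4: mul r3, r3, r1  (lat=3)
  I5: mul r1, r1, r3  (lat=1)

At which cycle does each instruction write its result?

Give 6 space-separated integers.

I0 mul r1: issue@1 deps=(None,None) exec_start@1 write@2
I1 add r1: issue@2 deps=(None,None) exec_start@2 write@3
I2 mul r3: issue@3 deps=(None,None) exec_start@3 write@4
I3 add r1: issue@4 deps=(None,None) exec_start@4 write@7
I4 mul r3: issue@5 deps=(2,3) exec_start@7 write@10
I5 mul r1: issue@6 deps=(3,4) exec_start@10 write@11

Answer: 2 3 4 7 10 11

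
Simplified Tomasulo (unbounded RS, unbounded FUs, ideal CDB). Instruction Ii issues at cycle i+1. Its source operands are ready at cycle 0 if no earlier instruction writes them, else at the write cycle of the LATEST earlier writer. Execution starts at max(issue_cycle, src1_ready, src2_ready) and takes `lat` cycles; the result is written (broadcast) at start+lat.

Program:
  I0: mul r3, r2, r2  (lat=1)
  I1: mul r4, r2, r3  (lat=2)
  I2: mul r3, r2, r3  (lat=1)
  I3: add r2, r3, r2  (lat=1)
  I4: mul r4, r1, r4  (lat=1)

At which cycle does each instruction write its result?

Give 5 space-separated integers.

I0 mul r3: issue@1 deps=(None,None) exec_start@1 write@2
I1 mul r4: issue@2 deps=(None,0) exec_start@2 write@4
I2 mul r3: issue@3 deps=(None,0) exec_start@3 write@4
I3 add r2: issue@4 deps=(2,None) exec_start@4 write@5
I4 mul r4: issue@5 deps=(None,1) exec_start@5 write@6

Answer: 2 4 4 5 6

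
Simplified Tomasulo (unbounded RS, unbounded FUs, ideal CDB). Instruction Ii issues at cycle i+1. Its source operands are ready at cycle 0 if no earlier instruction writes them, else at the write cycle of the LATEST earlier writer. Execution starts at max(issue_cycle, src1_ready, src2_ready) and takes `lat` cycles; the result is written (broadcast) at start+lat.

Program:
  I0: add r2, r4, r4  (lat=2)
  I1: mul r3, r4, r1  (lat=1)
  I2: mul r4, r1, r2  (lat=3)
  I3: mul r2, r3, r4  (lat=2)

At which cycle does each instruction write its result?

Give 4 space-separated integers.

I0 add r2: issue@1 deps=(None,None) exec_start@1 write@3
I1 mul r3: issue@2 deps=(None,None) exec_start@2 write@3
I2 mul r4: issue@3 deps=(None,0) exec_start@3 write@6
I3 mul r2: issue@4 deps=(1,2) exec_start@6 write@8

Answer: 3 3 6 8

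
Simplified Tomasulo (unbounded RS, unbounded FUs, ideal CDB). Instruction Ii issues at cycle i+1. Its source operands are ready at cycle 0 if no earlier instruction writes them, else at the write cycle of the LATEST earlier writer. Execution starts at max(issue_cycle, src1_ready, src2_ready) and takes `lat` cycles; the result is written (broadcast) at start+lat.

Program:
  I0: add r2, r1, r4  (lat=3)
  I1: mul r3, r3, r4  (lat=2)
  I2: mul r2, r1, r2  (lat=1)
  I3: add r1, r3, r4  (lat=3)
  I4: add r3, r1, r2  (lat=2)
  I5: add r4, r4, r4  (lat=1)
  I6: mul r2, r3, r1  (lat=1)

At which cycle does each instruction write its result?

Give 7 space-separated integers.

Answer: 4 4 5 7 9 7 10

Derivation:
I0 add r2: issue@1 deps=(None,None) exec_start@1 write@4
I1 mul r3: issue@2 deps=(None,None) exec_start@2 write@4
I2 mul r2: issue@3 deps=(None,0) exec_start@4 write@5
I3 add r1: issue@4 deps=(1,None) exec_start@4 write@7
I4 add r3: issue@5 deps=(3,2) exec_start@7 write@9
I5 add r4: issue@6 deps=(None,None) exec_start@6 write@7
I6 mul r2: issue@7 deps=(4,3) exec_start@9 write@10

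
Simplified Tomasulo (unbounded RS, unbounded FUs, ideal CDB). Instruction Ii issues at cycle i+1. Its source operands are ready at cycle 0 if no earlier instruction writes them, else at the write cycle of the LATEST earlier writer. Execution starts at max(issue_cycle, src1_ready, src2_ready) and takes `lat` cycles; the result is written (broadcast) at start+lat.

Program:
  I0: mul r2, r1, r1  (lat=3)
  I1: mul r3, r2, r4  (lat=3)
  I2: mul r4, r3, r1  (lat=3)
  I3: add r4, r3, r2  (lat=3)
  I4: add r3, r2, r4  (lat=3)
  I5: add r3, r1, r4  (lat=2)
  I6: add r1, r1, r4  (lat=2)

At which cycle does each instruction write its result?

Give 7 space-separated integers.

I0 mul r2: issue@1 deps=(None,None) exec_start@1 write@4
I1 mul r3: issue@2 deps=(0,None) exec_start@4 write@7
I2 mul r4: issue@3 deps=(1,None) exec_start@7 write@10
I3 add r4: issue@4 deps=(1,0) exec_start@7 write@10
I4 add r3: issue@5 deps=(0,3) exec_start@10 write@13
I5 add r3: issue@6 deps=(None,3) exec_start@10 write@12
I6 add r1: issue@7 deps=(None,3) exec_start@10 write@12

Answer: 4 7 10 10 13 12 12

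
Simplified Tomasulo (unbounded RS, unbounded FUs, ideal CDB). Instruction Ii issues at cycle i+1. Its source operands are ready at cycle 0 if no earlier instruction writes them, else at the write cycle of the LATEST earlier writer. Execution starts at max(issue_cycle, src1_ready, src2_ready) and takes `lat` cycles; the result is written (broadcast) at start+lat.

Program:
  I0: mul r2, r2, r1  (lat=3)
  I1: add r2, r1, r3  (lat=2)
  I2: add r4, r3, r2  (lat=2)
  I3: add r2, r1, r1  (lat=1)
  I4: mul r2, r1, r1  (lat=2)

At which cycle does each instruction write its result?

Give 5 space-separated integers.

Answer: 4 4 6 5 7

Derivation:
I0 mul r2: issue@1 deps=(None,None) exec_start@1 write@4
I1 add r2: issue@2 deps=(None,None) exec_start@2 write@4
I2 add r4: issue@3 deps=(None,1) exec_start@4 write@6
I3 add r2: issue@4 deps=(None,None) exec_start@4 write@5
I4 mul r2: issue@5 deps=(None,None) exec_start@5 write@7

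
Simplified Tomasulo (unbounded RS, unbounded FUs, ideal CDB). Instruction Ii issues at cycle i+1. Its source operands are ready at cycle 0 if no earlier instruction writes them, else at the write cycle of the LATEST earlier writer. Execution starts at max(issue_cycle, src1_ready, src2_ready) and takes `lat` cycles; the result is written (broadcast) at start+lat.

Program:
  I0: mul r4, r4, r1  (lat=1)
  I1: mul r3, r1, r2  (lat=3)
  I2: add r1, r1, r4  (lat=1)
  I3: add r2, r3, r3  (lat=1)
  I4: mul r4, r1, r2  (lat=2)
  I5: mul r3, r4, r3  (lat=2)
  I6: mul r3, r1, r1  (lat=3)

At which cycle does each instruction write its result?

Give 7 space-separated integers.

Answer: 2 5 4 6 8 10 10

Derivation:
I0 mul r4: issue@1 deps=(None,None) exec_start@1 write@2
I1 mul r3: issue@2 deps=(None,None) exec_start@2 write@5
I2 add r1: issue@3 deps=(None,0) exec_start@3 write@4
I3 add r2: issue@4 deps=(1,1) exec_start@5 write@6
I4 mul r4: issue@5 deps=(2,3) exec_start@6 write@8
I5 mul r3: issue@6 deps=(4,1) exec_start@8 write@10
I6 mul r3: issue@7 deps=(2,2) exec_start@7 write@10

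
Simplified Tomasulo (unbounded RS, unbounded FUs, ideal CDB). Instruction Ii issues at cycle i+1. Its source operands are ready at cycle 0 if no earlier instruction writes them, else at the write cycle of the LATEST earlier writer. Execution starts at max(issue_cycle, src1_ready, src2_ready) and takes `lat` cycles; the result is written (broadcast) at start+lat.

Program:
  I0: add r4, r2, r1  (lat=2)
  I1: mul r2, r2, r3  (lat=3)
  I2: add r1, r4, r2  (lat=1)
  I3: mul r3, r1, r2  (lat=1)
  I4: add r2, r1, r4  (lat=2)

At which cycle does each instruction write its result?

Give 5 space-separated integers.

Answer: 3 5 6 7 8

Derivation:
I0 add r4: issue@1 deps=(None,None) exec_start@1 write@3
I1 mul r2: issue@2 deps=(None,None) exec_start@2 write@5
I2 add r1: issue@3 deps=(0,1) exec_start@5 write@6
I3 mul r3: issue@4 deps=(2,1) exec_start@6 write@7
I4 add r2: issue@5 deps=(2,0) exec_start@6 write@8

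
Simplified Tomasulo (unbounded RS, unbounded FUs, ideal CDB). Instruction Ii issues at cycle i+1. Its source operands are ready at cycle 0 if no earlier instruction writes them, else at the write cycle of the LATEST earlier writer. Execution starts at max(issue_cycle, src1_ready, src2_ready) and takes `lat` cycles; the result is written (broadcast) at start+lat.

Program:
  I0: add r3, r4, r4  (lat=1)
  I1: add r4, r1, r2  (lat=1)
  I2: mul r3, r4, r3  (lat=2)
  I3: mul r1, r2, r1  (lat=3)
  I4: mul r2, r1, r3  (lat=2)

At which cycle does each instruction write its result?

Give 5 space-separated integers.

I0 add r3: issue@1 deps=(None,None) exec_start@1 write@2
I1 add r4: issue@2 deps=(None,None) exec_start@2 write@3
I2 mul r3: issue@3 deps=(1,0) exec_start@3 write@5
I3 mul r1: issue@4 deps=(None,None) exec_start@4 write@7
I4 mul r2: issue@5 deps=(3,2) exec_start@7 write@9

Answer: 2 3 5 7 9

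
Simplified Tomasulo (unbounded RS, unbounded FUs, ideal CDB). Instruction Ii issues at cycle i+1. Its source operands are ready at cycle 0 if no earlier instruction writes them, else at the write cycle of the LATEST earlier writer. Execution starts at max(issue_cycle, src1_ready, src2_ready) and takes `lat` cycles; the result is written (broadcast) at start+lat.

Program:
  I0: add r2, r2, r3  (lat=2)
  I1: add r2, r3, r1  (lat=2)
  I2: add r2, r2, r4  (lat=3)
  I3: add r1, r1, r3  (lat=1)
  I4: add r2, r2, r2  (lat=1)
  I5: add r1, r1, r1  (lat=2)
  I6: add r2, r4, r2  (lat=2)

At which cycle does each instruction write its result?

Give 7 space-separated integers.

Answer: 3 4 7 5 8 8 10

Derivation:
I0 add r2: issue@1 deps=(None,None) exec_start@1 write@3
I1 add r2: issue@2 deps=(None,None) exec_start@2 write@4
I2 add r2: issue@3 deps=(1,None) exec_start@4 write@7
I3 add r1: issue@4 deps=(None,None) exec_start@4 write@5
I4 add r2: issue@5 deps=(2,2) exec_start@7 write@8
I5 add r1: issue@6 deps=(3,3) exec_start@6 write@8
I6 add r2: issue@7 deps=(None,4) exec_start@8 write@10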